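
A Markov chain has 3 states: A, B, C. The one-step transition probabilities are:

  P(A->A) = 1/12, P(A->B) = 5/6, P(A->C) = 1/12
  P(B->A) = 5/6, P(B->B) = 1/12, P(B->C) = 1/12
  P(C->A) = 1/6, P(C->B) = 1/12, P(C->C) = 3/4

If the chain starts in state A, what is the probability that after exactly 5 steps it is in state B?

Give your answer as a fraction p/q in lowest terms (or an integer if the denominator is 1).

Answer: 13975/27648

Derivation:
Computing P^5 by repeated multiplication:
P^1 =
  A: [1/12, 5/6, 1/12]
  B: [5/6, 1/12, 1/12]
  C: [1/6, 1/12, 3/4]
P^2 =
  A: [103/144, 7/48, 5/36]
  B: [11/72, 17/24, 5/36]
  C: [5/24, 5/24, 7/12]
P^3 =
  A: [353/1728, 119/192, 19/108]
  B: [541/864, 19/96, 19/108]
  C: [83/288, 23/96, 17/36]
P^4 =
  A: [11671/20736, 545/2304, 65/324]
  B: [2555/10368, 637/1152, 65/324]
  C: [1045/3456, 115/384, 43/108]
P^5 =
  A: [69041/248832, 13975/27648, 211/972]
  B: [64045/124416, 3707/13824, 211/972]
  C: [14147/41472, 1429/4608, 113/324]

(P^5)[A -> B] = 13975/27648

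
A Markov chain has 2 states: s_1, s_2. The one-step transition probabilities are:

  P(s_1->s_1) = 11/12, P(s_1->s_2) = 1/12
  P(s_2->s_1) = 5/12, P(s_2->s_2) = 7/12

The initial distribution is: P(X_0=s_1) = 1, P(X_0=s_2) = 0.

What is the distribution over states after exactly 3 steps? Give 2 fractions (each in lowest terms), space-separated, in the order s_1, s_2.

Answer: 41/48 7/48

Derivation:
Propagating the distribution step by step (d_{t+1} = d_t * P):
d_0 = (s_1=1, s_2=0)
  d_1[s_1] = 1*11/12 + 0*5/12 = 11/12
  d_1[s_2] = 1*1/12 + 0*7/12 = 1/12
d_1 = (s_1=11/12, s_2=1/12)
  d_2[s_1] = 11/12*11/12 + 1/12*5/12 = 7/8
  d_2[s_2] = 11/12*1/12 + 1/12*7/12 = 1/8
d_2 = (s_1=7/8, s_2=1/8)
  d_3[s_1] = 7/8*11/12 + 1/8*5/12 = 41/48
  d_3[s_2] = 7/8*1/12 + 1/8*7/12 = 7/48
d_3 = (s_1=41/48, s_2=7/48)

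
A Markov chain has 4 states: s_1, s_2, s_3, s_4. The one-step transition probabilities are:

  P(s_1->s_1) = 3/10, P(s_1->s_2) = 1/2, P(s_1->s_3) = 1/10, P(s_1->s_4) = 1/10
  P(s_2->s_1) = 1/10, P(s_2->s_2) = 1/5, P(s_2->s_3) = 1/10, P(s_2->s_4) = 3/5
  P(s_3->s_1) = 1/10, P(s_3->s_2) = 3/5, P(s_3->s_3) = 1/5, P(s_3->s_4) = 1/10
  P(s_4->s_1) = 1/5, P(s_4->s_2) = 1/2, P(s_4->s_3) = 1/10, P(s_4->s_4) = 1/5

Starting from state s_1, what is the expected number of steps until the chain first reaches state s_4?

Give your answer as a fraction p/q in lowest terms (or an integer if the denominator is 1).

Let h_i = expected steps to first reach s_4 from state i.
Boundary: h_s_4 = 0.
First-step equations for the other states:
  h_s_1 = 1 + 3/10*h_s_1 + 1/2*h_s_2 + 1/10*h_s_3 + 1/10*h_s_4
  h_s_2 = 1 + 1/10*h_s_1 + 1/5*h_s_2 + 1/10*h_s_3 + 3/5*h_s_4
  h_s_3 = 1 + 1/10*h_s_1 + 3/5*h_s_2 + 1/5*h_s_3 + 1/10*h_s_4

Substituting h_s_4 = 0 and rearranging gives the linear system (I - Q) h = 1:
  [7/10, -1/2, -1/10] . (h_s_1, h_s_2, h_s_3) = 1
  [-1/10, 4/5, -1/10] . (h_s_1, h_s_2, h_s_3) = 1
  [-1/10, -3/5, 4/5] . (h_s_1, h_s_2, h_s_3) = 1

Solving yields:
  h_s_1 = 1170/347
  h_s_2 = 720/347
  h_s_3 = 1120/347

Starting state is s_1, so the expected hitting time is h_s_1 = 1170/347.

Answer: 1170/347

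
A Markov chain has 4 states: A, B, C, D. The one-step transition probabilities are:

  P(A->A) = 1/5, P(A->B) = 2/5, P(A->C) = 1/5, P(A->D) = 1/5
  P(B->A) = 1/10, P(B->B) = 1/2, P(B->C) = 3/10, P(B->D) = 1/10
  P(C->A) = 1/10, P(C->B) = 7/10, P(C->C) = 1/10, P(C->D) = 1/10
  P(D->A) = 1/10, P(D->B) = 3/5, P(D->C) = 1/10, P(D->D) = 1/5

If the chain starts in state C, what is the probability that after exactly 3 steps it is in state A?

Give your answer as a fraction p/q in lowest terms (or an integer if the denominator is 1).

Answer: 111/1000

Derivation:
Computing P^3 by repeated multiplication:
P^1 =
  A: [1/5, 2/5, 1/5, 1/5]
  B: [1/10, 1/2, 3/10, 1/10]
  C: [1/10, 7/10, 1/10, 1/10]
  D: [1/10, 3/5, 1/10, 1/5]
P^2 =
  A: [3/25, 27/50, 1/5, 7/50]
  B: [11/100, 14/25, 21/100, 3/25]
  C: [11/100, 13/25, 1/4, 3/25]
  D: [11/100, 53/100, 23/100, 13/100]
P^3 =
  A: [14/125, 271/500, 11/50, 63/500]
  B: [111/1000, 543/1000, 223/1000, 123/1000]
  C: [111/1000, 551/1000, 43/200, 123/1000]
  D: [111/1000, 137/250, 217/1000, 31/250]

(P^3)[C -> A] = 111/1000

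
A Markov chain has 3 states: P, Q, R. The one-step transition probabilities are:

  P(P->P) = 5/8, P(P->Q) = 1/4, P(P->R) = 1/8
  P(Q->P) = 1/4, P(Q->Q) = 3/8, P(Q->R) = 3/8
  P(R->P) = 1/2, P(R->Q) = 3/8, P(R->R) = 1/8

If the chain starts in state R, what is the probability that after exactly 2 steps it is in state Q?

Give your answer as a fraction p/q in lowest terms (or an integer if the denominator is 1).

Answer: 5/16

Derivation:
Computing P^2 by repeated multiplication:
P^1 =
  P: [5/8, 1/4, 1/8]
  Q: [1/4, 3/8, 3/8]
  R: [1/2, 3/8, 1/8]
P^2 =
  P: [33/64, 19/64, 3/16]
  Q: [7/16, 11/32, 7/32]
  R: [15/32, 5/16, 7/32]

(P^2)[R -> Q] = 5/16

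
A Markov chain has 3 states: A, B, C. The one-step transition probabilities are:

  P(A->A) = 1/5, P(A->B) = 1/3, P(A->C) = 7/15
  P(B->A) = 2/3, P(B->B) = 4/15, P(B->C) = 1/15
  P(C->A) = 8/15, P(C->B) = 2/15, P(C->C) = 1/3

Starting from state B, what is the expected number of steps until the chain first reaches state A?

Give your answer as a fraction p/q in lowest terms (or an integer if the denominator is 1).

Answer: 55/36

Derivation:
Let h_i = expected steps to first reach A from state i.
Boundary: h_A = 0.
First-step equations for the other states:
  h_B = 1 + 2/3*h_A + 4/15*h_B + 1/15*h_C
  h_C = 1 + 8/15*h_A + 2/15*h_B + 1/3*h_C

Substituting h_A = 0 and rearranging gives the linear system (I - Q) h = 1:
  [11/15, -1/15] . (h_B, h_C) = 1
  [-2/15, 2/3] . (h_B, h_C) = 1

Solving yields:
  h_B = 55/36
  h_C = 65/36

Starting state is B, so the expected hitting time is h_B = 55/36.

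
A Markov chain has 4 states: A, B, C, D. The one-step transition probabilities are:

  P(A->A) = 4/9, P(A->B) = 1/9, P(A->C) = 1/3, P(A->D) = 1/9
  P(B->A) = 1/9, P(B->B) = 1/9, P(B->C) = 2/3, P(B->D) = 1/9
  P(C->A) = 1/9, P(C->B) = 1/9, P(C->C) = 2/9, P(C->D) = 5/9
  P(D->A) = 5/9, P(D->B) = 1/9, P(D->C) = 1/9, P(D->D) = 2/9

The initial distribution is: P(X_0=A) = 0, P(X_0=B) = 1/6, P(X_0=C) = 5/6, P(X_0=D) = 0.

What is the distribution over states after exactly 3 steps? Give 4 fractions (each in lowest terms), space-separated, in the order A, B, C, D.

Propagating the distribution step by step (d_{t+1} = d_t * P):
d_0 = (A=0, B=1/6, C=5/6, D=0)
  d_1[A] = 0*4/9 + 1/6*1/9 + 5/6*1/9 + 0*5/9 = 1/9
  d_1[B] = 0*1/9 + 1/6*1/9 + 5/6*1/9 + 0*1/9 = 1/9
  d_1[C] = 0*1/3 + 1/6*2/3 + 5/6*2/9 + 0*1/9 = 8/27
  d_1[D] = 0*1/9 + 1/6*1/9 + 5/6*5/9 + 0*2/9 = 13/27
d_1 = (A=1/9, B=1/9, C=8/27, D=13/27)
  d_2[A] = 1/9*4/9 + 1/9*1/9 + 8/27*1/9 + 13/27*5/9 = 88/243
  d_2[B] = 1/9*1/9 + 1/9*1/9 + 8/27*1/9 + 13/27*1/9 = 1/9
  d_2[C] = 1/9*1/3 + 1/9*2/3 + 8/27*2/9 + 13/27*1/9 = 56/243
  d_2[D] = 1/9*1/9 + 1/9*1/9 + 8/27*5/9 + 13/27*2/9 = 8/27
d_2 = (A=88/243, B=1/9, C=56/243, D=8/27)
  d_3[A] = 88/243*4/9 + 1/9*1/9 + 56/243*1/9 + 8/27*5/9 = 265/729
  d_3[B] = 88/243*1/9 + 1/9*1/9 + 56/243*1/9 + 8/27*1/9 = 1/9
  d_3[C] = 88/243*1/3 + 1/9*2/3 + 56/243*2/9 + 8/27*1/9 = 610/2187
  d_3[D] = 88/243*1/9 + 1/9*1/9 + 56/243*5/9 + 8/27*2/9 = 539/2187
d_3 = (A=265/729, B=1/9, C=610/2187, D=539/2187)

Answer: 265/729 1/9 610/2187 539/2187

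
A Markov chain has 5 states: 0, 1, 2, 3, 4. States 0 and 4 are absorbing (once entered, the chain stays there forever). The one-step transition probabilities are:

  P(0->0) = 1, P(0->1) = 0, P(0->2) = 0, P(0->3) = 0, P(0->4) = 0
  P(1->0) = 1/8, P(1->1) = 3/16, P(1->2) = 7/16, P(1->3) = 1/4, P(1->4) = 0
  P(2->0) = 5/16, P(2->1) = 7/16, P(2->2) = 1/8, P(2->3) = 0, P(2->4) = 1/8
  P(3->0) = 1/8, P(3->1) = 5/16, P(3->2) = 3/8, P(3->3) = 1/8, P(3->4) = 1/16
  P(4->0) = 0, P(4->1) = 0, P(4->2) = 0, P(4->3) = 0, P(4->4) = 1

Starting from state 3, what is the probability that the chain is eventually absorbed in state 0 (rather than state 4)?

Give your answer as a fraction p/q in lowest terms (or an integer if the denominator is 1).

Answer: 1055/1414

Derivation:
Let a_i = P(absorbed in 0 | start in state i).
Boundary conditions: a_0 = 1, a_4 = 0.
For each transient state i, a_i = sum_j P(i->j) * a_j:
  a_1 = 1/8*a_0 + 3/16*a_1 + 7/16*a_2 + 1/4*a_3 + 0*a_4
  a_2 = 5/16*a_0 + 7/16*a_1 + 1/8*a_2 + 0*a_3 + 1/8*a_4
  a_3 = 1/8*a_0 + 5/16*a_1 + 3/8*a_2 + 1/8*a_3 + 1/16*a_4

Substituting a_0 = 1 and a_4 = 0, rearrange to (I - Q) a = r where r[i] = P(i -> 0):
  [13/16, -7/16, -1/4] . (a_1, a_2, a_3) = 1/8
  [-7/16, 7/8, 0] . (a_1, a_2, a_3) = 5/16
  [-5/16, -3/8, 7/8] . (a_1, a_2, a_3) = 1/8

Solving yields:
  a_1 = 557/707
  a_2 = 531/707
  a_3 = 1055/1414

Starting state is 3, so the absorption probability is a_3 = 1055/1414.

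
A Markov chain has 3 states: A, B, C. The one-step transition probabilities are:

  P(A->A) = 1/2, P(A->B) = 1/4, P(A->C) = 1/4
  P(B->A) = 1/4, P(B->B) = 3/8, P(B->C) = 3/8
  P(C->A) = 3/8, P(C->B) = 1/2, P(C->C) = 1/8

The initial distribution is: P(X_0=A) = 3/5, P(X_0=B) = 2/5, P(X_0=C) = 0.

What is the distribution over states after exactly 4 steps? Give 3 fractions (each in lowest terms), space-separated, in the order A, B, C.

Answer: 1933/5120 1847/5120 67/256

Derivation:
Propagating the distribution step by step (d_{t+1} = d_t * P):
d_0 = (A=3/5, B=2/5, C=0)
  d_1[A] = 3/5*1/2 + 2/5*1/4 + 0*3/8 = 2/5
  d_1[B] = 3/5*1/4 + 2/5*3/8 + 0*1/2 = 3/10
  d_1[C] = 3/5*1/4 + 2/5*3/8 + 0*1/8 = 3/10
d_1 = (A=2/5, B=3/10, C=3/10)
  d_2[A] = 2/5*1/2 + 3/10*1/4 + 3/10*3/8 = 31/80
  d_2[B] = 2/5*1/4 + 3/10*3/8 + 3/10*1/2 = 29/80
  d_2[C] = 2/5*1/4 + 3/10*3/8 + 3/10*1/8 = 1/4
d_2 = (A=31/80, B=29/80, C=1/4)
  d_3[A] = 31/80*1/2 + 29/80*1/4 + 1/4*3/8 = 121/320
  d_3[B] = 31/80*1/4 + 29/80*3/8 + 1/4*1/2 = 229/640
  d_3[C] = 31/80*1/4 + 29/80*3/8 + 1/4*1/8 = 169/640
d_3 = (A=121/320, B=229/640, C=169/640)
  d_4[A] = 121/320*1/2 + 229/640*1/4 + 169/640*3/8 = 1933/5120
  d_4[B] = 121/320*1/4 + 229/640*3/8 + 169/640*1/2 = 1847/5120
  d_4[C] = 121/320*1/4 + 229/640*3/8 + 169/640*1/8 = 67/256
d_4 = (A=1933/5120, B=1847/5120, C=67/256)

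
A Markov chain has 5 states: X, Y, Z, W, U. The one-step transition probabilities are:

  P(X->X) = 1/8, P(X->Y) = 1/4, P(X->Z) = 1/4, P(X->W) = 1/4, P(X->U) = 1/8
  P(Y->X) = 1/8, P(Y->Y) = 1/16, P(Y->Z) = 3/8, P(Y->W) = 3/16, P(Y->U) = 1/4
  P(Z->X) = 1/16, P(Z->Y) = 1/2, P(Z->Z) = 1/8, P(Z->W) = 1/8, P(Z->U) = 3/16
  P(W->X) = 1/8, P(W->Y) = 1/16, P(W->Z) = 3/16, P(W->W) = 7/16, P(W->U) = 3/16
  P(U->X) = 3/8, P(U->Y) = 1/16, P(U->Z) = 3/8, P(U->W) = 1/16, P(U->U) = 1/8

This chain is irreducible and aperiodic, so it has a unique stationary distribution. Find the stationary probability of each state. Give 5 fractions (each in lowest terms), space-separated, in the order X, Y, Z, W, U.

Answer: 5321/34547 6978/34547 8734/34547 7320/34547 6194/34547

Derivation:
The stationary distribution satisfies pi = pi * P, i.e.:
  pi_X = 1/8*pi_X + 1/8*pi_Y + 1/16*pi_Z + 1/8*pi_W + 3/8*pi_U
  pi_Y = 1/4*pi_X + 1/16*pi_Y + 1/2*pi_Z + 1/16*pi_W + 1/16*pi_U
  pi_Z = 1/4*pi_X + 3/8*pi_Y + 1/8*pi_Z + 3/16*pi_W + 3/8*pi_U
  pi_W = 1/4*pi_X + 3/16*pi_Y + 1/8*pi_Z + 7/16*pi_W + 1/16*pi_U
  pi_U = 1/8*pi_X + 1/4*pi_Y + 3/16*pi_Z + 3/16*pi_W + 1/8*pi_U
with normalization: pi_X + pi_Y + pi_Z + pi_W + pi_U = 1.

Using the first 4 balance equations plus normalization, the linear system A*pi = b is:
  [-7/8, 1/8, 1/16, 1/8, 3/8] . pi = 0
  [1/4, -15/16, 1/2, 1/16, 1/16] . pi = 0
  [1/4, 3/8, -7/8, 3/16, 3/8] . pi = 0
  [1/4, 3/16, 1/8, -9/16, 1/16] . pi = 0
  [1, 1, 1, 1, 1] . pi = 1

Solving yields:
  pi_X = 5321/34547
  pi_Y = 6978/34547
  pi_Z = 8734/34547
  pi_W = 7320/34547
  pi_U = 6194/34547

Verification (pi * P):
  5321/34547*1/8 + 6978/34547*1/8 + 8734/34547*1/16 + 7320/34547*1/8 + 6194/34547*3/8 = 5321/34547 = pi_X  (ok)
  5321/34547*1/4 + 6978/34547*1/16 + 8734/34547*1/2 + 7320/34547*1/16 + 6194/34547*1/16 = 6978/34547 = pi_Y  (ok)
  5321/34547*1/4 + 6978/34547*3/8 + 8734/34547*1/8 + 7320/34547*3/16 + 6194/34547*3/8 = 8734/34547 = pi_Z  (ok)
  5321/34547*1/4 + 6978/34547*3/16 + 8734/34547*1/8 + 7320/34547*7/16 + 6194/34547*1/16 = 7320/34547 = pi_W  (ok)
  5321/34547*1/8 + 6978/34547*1/4 + 8734/34547*3/16 + 7320/34547*3/16 + 6194/34547*1/8 = 6194/34547 = pi_U  (ok)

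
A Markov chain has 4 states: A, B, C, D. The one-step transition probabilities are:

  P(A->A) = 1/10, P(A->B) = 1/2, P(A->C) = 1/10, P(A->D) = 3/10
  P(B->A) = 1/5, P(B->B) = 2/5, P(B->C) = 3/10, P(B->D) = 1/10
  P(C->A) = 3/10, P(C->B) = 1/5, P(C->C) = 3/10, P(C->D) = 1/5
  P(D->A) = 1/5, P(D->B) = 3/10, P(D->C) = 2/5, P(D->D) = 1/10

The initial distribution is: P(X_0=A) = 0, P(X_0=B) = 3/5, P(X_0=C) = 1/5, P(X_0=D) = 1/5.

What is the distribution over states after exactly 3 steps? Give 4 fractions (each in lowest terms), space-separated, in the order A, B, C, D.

Answer: 1029/5000 1749/5000 689/2500 211/1250

Derivation:
Propagating the distribution step by step (d_{t+1} = d_t * P):
d_0 = (A=0, B=3/5, C=1/5, D=1/5)
  d_1[A] = 0*1/10 + 3/5*1/5 + 1/5*3/10 + 1/5*1/5 = 11/50
  d_1[B] = 0*1/2 + 3/5*2/5 + 1/5*1/5 + 1/5*3/10 = 17/50
  d_1[C] = 0*1/10 + 3/5*3/10 + 1/5*3/10 + 1/5*2/5 = 8/25
  d_1[D] = 0*3/10 + 3/5*1/10 + 1/5*1/5 + 1/5*1/10 = 3/25
d_1 = (A=11/50, B=17/50, C=8/25, D=3/25)
  d_2[A] = 11/50*1/10 + 17/50*1/5 + 8/25*3/10 + 3/25*1/5 = 21/100
  d_2[B] = 11/50*1/2 + 17/50*2/5 + 8/25*1/5 + 3/25*3/10 = 173/500
  d_2[C] = 11/50*1/10 + 17/50*3/10 + 8/25*3/10 + 3/25*2/5 = 67/250
  d_2[D] = 11/50*3/10 + 17/50*1/10 + 8/25*1/5 + 3/25*1/10 = 22/125
d_2 = (A=21/100, B=173/500, C=67/250, D=22/125)
  d_3[A] = 21/100*1/10 + 173/500*1/5 + 67/250*3/10 + 22/125*1/5 = 1029/5000
  d_3[B] = 21/100*1/2 + 173/500*2/5 + 67/250*1/5 + 22/125*3/10 = 1749/5000
  d_3[C] = 21/100*1/10 + 173/500*3/10 + 67/250*3/10 + 22/125*2/5 = 689/2500
  d_3[D] = 21/100*3/10 + 173/500*1/10 + 67/250*1/5 + 22/125*1/10 = 211/1250
d_3 = (A=1029/5000, B=1749/5000, C=689/2500, D=211/1250)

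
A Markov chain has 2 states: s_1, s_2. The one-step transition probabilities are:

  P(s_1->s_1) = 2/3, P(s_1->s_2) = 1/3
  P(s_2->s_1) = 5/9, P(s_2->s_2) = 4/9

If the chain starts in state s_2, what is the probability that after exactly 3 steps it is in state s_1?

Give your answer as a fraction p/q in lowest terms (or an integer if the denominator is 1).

Answer: 455/729

Derivation:
Computing P^3 by repeated multiplication:
P^1 =
  s_1: [2/3, 1/3]
  s_2: [5/9, 4/9]
P^2 =
  s_1: [17/27, 10/27]
  s_2: [50/81, 31/81]
P^3 =
  s_1: [152/243, 91/243]
  s_2: [455/729, 274/729]

(P^3)[s_2 -> s_1] = 455/729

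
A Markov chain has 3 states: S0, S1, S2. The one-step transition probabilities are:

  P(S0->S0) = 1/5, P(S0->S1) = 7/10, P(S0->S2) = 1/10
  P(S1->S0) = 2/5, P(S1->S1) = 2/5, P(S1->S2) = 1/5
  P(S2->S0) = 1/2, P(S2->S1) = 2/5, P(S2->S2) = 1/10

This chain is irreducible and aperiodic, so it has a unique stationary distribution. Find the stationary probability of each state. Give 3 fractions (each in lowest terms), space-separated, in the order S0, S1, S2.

Answer: 46/133 67/133 20/133

Derivation:
The stationary distribution satisfies pi = pi * P, i.e.:
  pi_S0 = 1/5*pi_S0 + 2/5*pi_S1 + 1/2*pi_S2
  pi_S1 = 7/10*pi_S0 + 2/5*pi_S1 + 2/5*pi_S2
  pi_S2 = 1/10*pi_S0 + 1/5*pi_S1 + 1/10*pi_S2
with normalization: pi_S0 + pi_S1 + pi_S2 = 1.

Using the first 2 balance equations plus normalization, the linear system A*pi = b is:
  [-4/5, 2/5, 1/2] . pi = 0
  [7/10, -3/5, 2/5] . pi = 0
  [1, 1, 1] . pi = 1

Solving yields:
  pi_S0 = 46/133
  pi_S1 = 67/133
  pi_S2 = 20/133

Verification (pi * P):
  46/133*1/5 + 67/133*2/5 + 20/133*1/2 = 46/133 = pi_S0  (ok)
  46/133*7/10 + 67/133*2/5 + 20/133*2/5 = 67/133 = pi_S1  (ok)
  46/133*1/10 + 67/133*1/5 + 20/133*1/10 = 20/133 = pi_S2  (ok)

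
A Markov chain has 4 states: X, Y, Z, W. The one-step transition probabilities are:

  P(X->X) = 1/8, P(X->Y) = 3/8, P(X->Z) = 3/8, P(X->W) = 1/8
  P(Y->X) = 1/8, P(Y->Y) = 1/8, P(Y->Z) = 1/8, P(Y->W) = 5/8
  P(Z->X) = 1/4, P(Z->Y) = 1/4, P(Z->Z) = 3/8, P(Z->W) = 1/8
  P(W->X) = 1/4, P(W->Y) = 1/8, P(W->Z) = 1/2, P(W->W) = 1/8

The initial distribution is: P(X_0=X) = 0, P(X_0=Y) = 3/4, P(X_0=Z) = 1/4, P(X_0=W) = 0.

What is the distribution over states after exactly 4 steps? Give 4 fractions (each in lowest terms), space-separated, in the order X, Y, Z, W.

Propagating the distribution step by step (d_{t+1} = d_t * P):
d_0 = (X=0, Y=3/4, Z=1/4, W=0)
  d_1[X] = 0*1/8 + 3/4*1/8 + 1/4*1/4 + 0*1/4 = 5/32
  d_1[Y] = 0*3/8 + 3/4*1/8 + 1/4*1/4 + 0*1/8 = 5/32
  d_1[Z] = 0*3/8 + 3/4*1/8 + 1/4*3/8 + 0*1/2 = 3/16
  d_1[W] = 0*1/8 + 3/4*5/8 + 1/4*1/8 + 0*1/8 = 1/2
d_1 = (X=5/32, Y=5/32, Z=3/16, W=1/2)
  d_2[X] = 5/32*1/8 + 5/32*1/8 + 3/16*1/4 + 1/2*1/4 = 27/128
  d_2[Y] = 5/32*3/8 + 5/32*1/8 + 3/16*1/4 + 1/2*1/8 = 3/16
  d_2[Z] = 5/32*3/8 + 5/32*1/8 + 3/16*3/8 + 1/2*1/2 = 51/128
  d_2[W] = 5/32*1/8 + 5/32*5/8 + 3/16*1/8 + 1/2*1/8 = 13/64
d_2 = (X=27/128, Y=3/16, Z=51/128, W=13/64)
  d_3[X] = 27/128*1/8 + 3/16*1/8 + 51/128*1/4 + 13/64*1/4 = 205/1024
  d_3[Y] = 27/128*3/8 + 3/16*1/8 + 51/128*1/4 + 13/64*1/8 = 233/1024
  d_3[Z] = 27/128*3/8 + 3/16*1/8 + 51/128*3/8 + 13/64*1/2 = 181/512
  d_3[W] = 27/128*1/8 + 3/16*5/8 + 51/128*1/8 + 13/64*1/8 = 7/32
d_3 = (X=205/1024, Y=233/1024, Z=181/512, W=7/32)
  d_4[X] = 205/1024*1/8 + 233/1024*1/8 + 181/512*1/4 + 7/32*1/4 = 805/4096
  d_4[Y] = 205/1024*3/8 + 233/1024*1/8 + 181/512*1/4 + 7/32*1/8 = 449/2048
  d_4[Z] = 205/1024*3/8 + 233/1024*1/8 + 181/512*3/8 + 7/32*1/2 = 1415/4096
  d_4[W] = 205/1024*1/8 + 233/1024*5/8 + 181/512*1/8 + 7/32*1/8 = 489/2048
d_4 = (X=805/4096, Y=449/2048, Z=1415/4096, W=489/2048)

Answer: 805/4096 449/2048 1415/4096 489/2048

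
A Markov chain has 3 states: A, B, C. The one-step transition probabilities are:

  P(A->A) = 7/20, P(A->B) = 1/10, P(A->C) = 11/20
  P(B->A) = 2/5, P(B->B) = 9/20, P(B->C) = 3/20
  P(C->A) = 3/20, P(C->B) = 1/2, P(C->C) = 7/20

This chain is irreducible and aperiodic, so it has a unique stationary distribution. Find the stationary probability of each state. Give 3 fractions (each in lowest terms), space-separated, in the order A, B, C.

Answer: 113/376 17/47 127/376

Derivation:
The stationary distribution satisfies pi = pi * P, i.e.:
  pi_A = 7/20*pi_A + 2/5*pi_B + 3/20*pi_C
  pi_B = 1/10*pi_A + 9/20*pi_B + 1/2*pi_C
  pi_C = 11/20*pi_A + 3/20*pi_B + 7/20*pi_C
with normalization: pi_A + pi_B + pi_C = 1.

Using the first 2 balance equations plus normalization, the linear system A*pi = b is:
  [-13/20, 2/5, 3/20] . pi = 0
  [1/10, -11/20, 1/2] . pi = 0
  [1, 1, 1] . pi = 1

Solving yields:
  pi_A = 113/376
  pi_B = 17/47
  pi_C = 127/376

Verification (pi * P):
  113/376*7/20 + 17/47*2/5 + 127/376*3/20 = 113/376 = pi_A  (ok)
  113/376*1/10 + 17/47*9/20 + 127/376*1/2 = 17/47 = pi_B  (ok)
  113/376*11/20 + 17/47*3/20 + 127/376*7/20 = 127/376 = pi_C  (ok)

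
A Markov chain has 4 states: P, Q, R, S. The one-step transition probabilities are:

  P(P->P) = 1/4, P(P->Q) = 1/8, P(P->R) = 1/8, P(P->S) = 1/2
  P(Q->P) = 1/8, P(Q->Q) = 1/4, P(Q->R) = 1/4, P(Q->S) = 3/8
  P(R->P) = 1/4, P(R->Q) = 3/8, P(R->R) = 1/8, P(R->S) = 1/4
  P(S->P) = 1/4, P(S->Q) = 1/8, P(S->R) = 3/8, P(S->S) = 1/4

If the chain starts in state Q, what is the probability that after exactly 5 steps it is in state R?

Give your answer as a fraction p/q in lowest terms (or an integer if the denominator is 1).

Answer: 3839/16384

Derivation:
Computing P^5 by repeated multiplication:
P^1 =
  P: [1/4, 1/8, 1/8, 1/2]
  Q: [1/8, 1/4, 1/4, 3/8]
  R: [1/4, 3/8, 1/8, 1/4]
  S: [1/4, 1/8, 3/8, 1/4]
P^2 =
  P: [15/64, 11/64, 17/64, 21/64]
  Q: [7/32, 7/32, 1/4, 5/16]
  R: [13/64, 13/64, 15/64, 23/64]
  S: [15/64, 15/64, 13/64, 21/64]
P^3 =
  P: [117/512, 109/512, 117/512, 169/512]
  Q: [57/256, 55/256, 59/256, 85/256]
  R: [115/512, 107/512, 123/512, 167/512]
  S: [113/512, 105/512, 121/512, 173/512]
P^4 =
  P: [915/4096, 855/4096, 959/4096, 1367/4096]
  Q: [457/2048, 429/2048, 481/2048, 681/2048]
  R: [917/4096, 865/4096, 953/4096, 1361/4096]
  S: [919/4096, 859/4096, 963/4096, 1355/4096]
P^5 =
  P: [7337/32768, 6869/32768, 7685/32768, 10877/32768]
  Q: [3667/16384, 3439/16384, 3839/16384, 5439/16384]
  R: [7327/32768, 6867/32768, 7683/32768, 10891/32768]
  S: [7333/32768, 6881/32768, 7665/32768, 10889/32768]

(P^5)[Q -> R] = 3839/16384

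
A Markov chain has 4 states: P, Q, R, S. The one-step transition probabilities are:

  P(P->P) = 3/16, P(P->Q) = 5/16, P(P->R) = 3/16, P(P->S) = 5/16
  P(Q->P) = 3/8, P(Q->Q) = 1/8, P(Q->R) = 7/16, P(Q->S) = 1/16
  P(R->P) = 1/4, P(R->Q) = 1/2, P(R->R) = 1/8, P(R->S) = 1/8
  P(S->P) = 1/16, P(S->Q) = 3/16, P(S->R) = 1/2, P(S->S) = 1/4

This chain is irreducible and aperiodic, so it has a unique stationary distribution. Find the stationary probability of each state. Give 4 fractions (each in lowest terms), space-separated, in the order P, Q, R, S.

Answer: 109/456 7/24 45/152 79/456

Derivation:
The stationary distribution satisfies pi = pi * P, i.e.:
  pi_P = 3/16*pi_P + 3/8*pi_Q + 1/4*pi_R + 1/16*pi_S
  pi_Q = 5/16*pi_P + 1/8*pi_Q + 1/2*pi_R + 3/16*pi_S
  pi_R = 3/16*pi_P + 7/16*pi_Q + 1/8*pi_R + 1/2*pi_S
  pi_S = 5/16*pi_P + 1/16*pi_Q + 1/8*pi_R + 1/4*pi_S
with normalization: pi_P + pi_Q + pi_R + pi_S = 1.

Using the first 3 balance equations plus normalization, the linear system A*pi = b is:
  [-13/16, 3/8, 1/4, 1/16] . pi = 0
  [5/16, -7/8, 1/2, 3/16] . pi = 0
  [3/16, 7/16, -7/8, 1/2] . pi = 0
  [1, 1, 1, 1] . pi = 1

Solving yields:
  pi_P = 109/456
  pi_Q = 7/24
  pi_R = 45/152
  pi_S = 79/456

Verification (pi * P):
  109/456*3/16 + 7/24*3/8 + 45/152*1/4 + 79/456*1/16 = 109/456 = pi_P  (ok)
  109/456*5/16 + 7/24*1/8 + 45/152*1/2 + 79/456*3/16 = 7/24 = pi_Q  (ok)
  109/456*3/16 + 7/24*7/16 + 45/152*1/8 + 79/456*1/2 = 45/152 = pi_R  (ok)
  109/456*5/16 + 7/24*1/16 + 45/152*1/8 + 79/456*1/4 = 79/456 = pi_S  (ok)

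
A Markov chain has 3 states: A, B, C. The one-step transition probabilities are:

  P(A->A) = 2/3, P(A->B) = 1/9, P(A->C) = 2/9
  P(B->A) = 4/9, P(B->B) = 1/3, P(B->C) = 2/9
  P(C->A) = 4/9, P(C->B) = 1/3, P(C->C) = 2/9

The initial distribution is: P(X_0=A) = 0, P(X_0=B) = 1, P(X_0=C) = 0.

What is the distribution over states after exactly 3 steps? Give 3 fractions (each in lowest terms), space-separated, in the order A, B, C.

Answer: 412/729 155/729 2/9

Derivation:
Propagating the distribution step by step (d_{t+1} = d_t * P):
d_0 = (A=0, B=1, C=0)
  d_1[A] = 0*2/3 + 1*4/9 + 0*4/9 = 4/9
  d_1[B] = 0*1/9 + 1*1/3 + 0*1/3 = 1/3
  d_1[C] = 0*2/9 + 1*2/9 + 0*2/9 = 2/9
d_1 = (A=4/9, B=1/3, C=2/9)
  d_2[A] = 4/9*2/3 + 1/3*4/9 + 2/9*4/9 = 44/81
  d_2[B] = 4/9*1/9 + 1/3*1/3 + 2/9*1/3 = 19/81
  d_2[C] = 4/9*2/9 + 1/3*2/9 + 2/9*2/9 = 2/9
d_2 = (A=44/81, B=19/81, C=2/9)
  d_3[A] = 44/81*2/3 + 19/81*4/9 + 2/9*4/9 = 412/729
  d_3[B] = 44/81*1/9 + 19/81*1/3 + 2/9*1/3 = 155/729
  d_3[C] = 44/81*2/9 + 19/81*2/9 + 2/9*2/9 = 2/9
d_3 = (A=412/729, B=155/729, C=2/9)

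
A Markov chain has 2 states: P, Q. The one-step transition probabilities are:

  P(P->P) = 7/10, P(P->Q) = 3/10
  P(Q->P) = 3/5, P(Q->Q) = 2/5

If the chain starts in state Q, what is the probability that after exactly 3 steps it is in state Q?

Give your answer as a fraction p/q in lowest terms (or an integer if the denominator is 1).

Answer: 167/500

Derivation:
Computing P^3 by repeated multiplication:
P^1 =
  P: [7/10, 3/10]
  Q: [3/5, 2/5]
P^2 =
  P: [67/100, 33/100]
  Q: [33/50, 17/50]
P^3 =
  P: [667/1000, 333/1000]
  Q: [333/500, 167/500]

(P^3)[Q -> Q] = 167/500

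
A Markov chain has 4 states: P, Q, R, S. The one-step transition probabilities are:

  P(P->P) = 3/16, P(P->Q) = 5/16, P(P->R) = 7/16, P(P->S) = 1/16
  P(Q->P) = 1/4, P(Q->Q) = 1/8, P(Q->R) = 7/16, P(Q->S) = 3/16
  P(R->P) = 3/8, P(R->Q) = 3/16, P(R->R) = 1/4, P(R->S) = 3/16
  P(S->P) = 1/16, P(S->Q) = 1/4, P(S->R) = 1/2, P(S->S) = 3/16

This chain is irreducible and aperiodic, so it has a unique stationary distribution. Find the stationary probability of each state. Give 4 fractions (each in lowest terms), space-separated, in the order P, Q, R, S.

Answer: 425/1686 121/562 635/1686 263/1686

Derivation:
The stationary distribution satisfies pi = pi * P, i.e.:
  pi_P = 3/16*pi_P + 1/4*pi_Q + 3/8*pi_R + 1/16*pi_S
  pi_Q = 5/16*pi_P + 1/8*pi_Q + 3/16*pi_R + 1/4*pi_S
  pi_R = 7/16*pi_P + 7/16*pi_Q + 1/4*pi_R + 1/2*pi_S
  pi_S = 1/16*pi_P + 3/16*pi_Q + 3/16*pi_R + 3/16*pi_S
with normalization: pi_P + pi_Q + pi_R + pi_S = 1.

Using the first 3 balance equations plus normalization, the linear system A*pi = b is:
  [-13/16, 1/4, 3/8, 1/16] . pi = 0
  [5/16, -7/8, 3/16, 1/4] . pi = 0
  [7/16, 7/16, -3/4, 1/2] . pi = 0
  [1, 1, 1, 1] . pi = 1

Solving yields:
  pi_P = 425/1686
  pi_Q = 121/562
  pi_R = 635/1686
  pi_S = 263/1686

Verification (pi * P):
  425/1686*3/16 + 121/562*1/4 + 635/1686*3/8 + 263/1686*1/16 = 425/1686 = pi_P  (ok)
  425/1686*5/16 + 121/562*1/8 + 635/1686*3/16 + 263/1686*1/4 = 121/562 = pi_Q  (ok)
  425/1686*7/16 + 121/562*7/16 + 635/1686*1/4 + 263/1686*1/2 = 635/1686 = pi_R  (ok)
  425/1686*1/16 + 121/562*3/16 + 635/1686*3/16 + 263/1686*3/16 = 263/1686 = pi_S  (ok)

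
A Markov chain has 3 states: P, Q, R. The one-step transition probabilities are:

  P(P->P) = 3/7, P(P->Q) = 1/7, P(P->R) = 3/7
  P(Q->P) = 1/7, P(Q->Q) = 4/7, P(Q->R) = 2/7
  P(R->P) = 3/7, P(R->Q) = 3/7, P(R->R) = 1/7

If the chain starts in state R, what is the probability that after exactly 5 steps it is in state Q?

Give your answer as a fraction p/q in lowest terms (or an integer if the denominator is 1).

Answer: 6627/16807

Derivation:
Computing P^5 by repeated multiplication:
P^1 =
  P: [3/7, 1/7, 3/7]
  Q: [1/7, 4/7, 2/7]
  R: [3/7, 3/7, 1/7]
P^2 =
  P: [19/49, 16/49, 2/7]
  Q: [13/49, 23/49, 13/49]
  R: [15/49, 18/49, 16/49]
P^3 =
  P: [115/343, 125/343, 103/343]
  Q: [101/343, 144/343, 2/7]
  R: [111/343, 135/343, 97/343]
P^4 =
  P: [779/2401, 132/343, 698/2401]
  Q: [741/2401, 971/2401, 689/2401]
  R: [759/2401, 942/2401, 100/343]
P^5 =
  P: [765/2401, 6569/16807, 4883/16807]
  Q: [5261/16807, 956/2401, 4854/16807]
  R: [5319/16807, 6627/16807, 4861/16807]

(P^5)[R -> Q] = 6627/16807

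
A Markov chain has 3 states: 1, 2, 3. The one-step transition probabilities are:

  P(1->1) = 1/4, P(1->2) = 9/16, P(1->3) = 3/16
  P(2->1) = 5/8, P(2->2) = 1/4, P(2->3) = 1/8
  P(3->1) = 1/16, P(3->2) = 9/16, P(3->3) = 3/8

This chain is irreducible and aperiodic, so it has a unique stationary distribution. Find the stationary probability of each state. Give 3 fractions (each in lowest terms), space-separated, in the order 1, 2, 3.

Answer: 34/91 3/7 18/91

Derivation:
The stationary distribution satisfies pi = pi * P, i.e.:
  pi_1 = 1/4*pi_1 + 5/8*pi_2 + 1/16*pi_3
  pi_2 = 9/16*pi_1 + 1/4*pi_2 + 9/16*pi_3
  pi_3 = 3/16*pi_1 + 1/8*pi_2 + 3/8*pi_3
with normalization: pi_1 + pi_2 + pi_3 = 1.

Using the first 2 balance equations plus normalization, the linear system A*pi = b is:
  [-3/4, 5/8, 1/16] . pi = 0
  [9/16, -3/4, 9/16] . pi = 0
  [1, 1, 1] . pi = 1

Solving yields:
  pi_1 = 34/91
  pi_2 = 3/7
  pi_3 = 18/91

Verification (pi * P):
  34/91*1/4 + 3/7*5/8 + 18/91*1/16 = 34/91 = pi_1  (ok)
  34/91*9/16 + 3/7*1/4 + 18/91*9/16 = 3/7 = pi_2  (ok)
  34/91*3/16 + 3/7*1/8 + 18/91*3/8 = 18/91 = pi_3  (ok)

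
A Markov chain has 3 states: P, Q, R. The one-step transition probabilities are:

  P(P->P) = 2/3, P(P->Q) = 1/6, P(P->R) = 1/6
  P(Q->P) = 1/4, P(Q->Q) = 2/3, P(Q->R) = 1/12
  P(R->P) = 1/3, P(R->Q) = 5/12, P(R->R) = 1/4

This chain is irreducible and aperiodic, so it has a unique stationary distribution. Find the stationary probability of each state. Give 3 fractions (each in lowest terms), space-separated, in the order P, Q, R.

Answer: 31/69 28/69 10/69

Derivation:
The stationary distribution satisfies pi = pi * P, i.e.:
  pi_P = 2/3*pi_P + 1/4*pi_Q + 1/3*pi_R
  pi_Q = 1/6*pi_P + 2/3*pi_Q + 5/12*pi_R
  pi_R = 1/6*pi_P + 1/12*pi_Q + 1/4*pi_R
with normalization: pi_P + pi_Q + pi_R = 1.

Using the first 2 balance equations plus normalization, the linear system A*pi = b is:
  [-1/3, 1/4, 1/3] . pi = 0
  [1/6, -1/3, 5/12] . pi = 0
  [1, 1, 1] . pi = 1

Solving yields:
  pi_P = 31/69
  pi_Q = 28/69
  pi_R = 10/69

Verification (pi * P):
  31/69*2/3 + 28/69*1/4 + 10/69*1/3 = 31/69 = pi_P  (ok)
  31/69*1/6 + 28/69*2/3 + 10/69*5/12 = 28/69 = pi_Q  (ok)
  31/69*1/6 + 28/69*1/12 + 10/69*1/4 = 10/69 = pi_R  (ok)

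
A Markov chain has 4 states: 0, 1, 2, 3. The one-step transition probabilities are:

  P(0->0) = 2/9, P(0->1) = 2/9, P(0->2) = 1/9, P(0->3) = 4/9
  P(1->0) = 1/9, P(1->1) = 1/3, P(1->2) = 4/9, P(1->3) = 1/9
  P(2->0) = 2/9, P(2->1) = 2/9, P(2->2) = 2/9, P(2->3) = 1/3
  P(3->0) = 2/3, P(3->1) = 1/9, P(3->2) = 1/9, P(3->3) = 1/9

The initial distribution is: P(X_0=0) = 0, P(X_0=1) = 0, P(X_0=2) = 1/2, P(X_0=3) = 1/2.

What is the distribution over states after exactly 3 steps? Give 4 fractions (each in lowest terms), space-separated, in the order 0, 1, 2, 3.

Answer: 481/1458 311/1458 11/54 41/162

Derivation:
Propagating the distribution step by step (d_{t+1} = d_t * P):
d_0 = (0=0, 1=0, 2=1/2, 3=1/2)
  d_1[0] = 0*2/9 + 0*1/9 + 1/2*2/9 + 1/2*2/3 = 4/9
  d_1[1] = 0*2/9 + 0*1/3 + 1/2*2/9 + 1/2*1/9 = 1/6
  d_1[2] = 0*1/9 + 0*4/9 + 1/2*2/9 + 1/2*1/9 = 1/6
  d_1[3] = 0*4/9 + 0*1/9 + 1/2*1/3 + 1/2*1/9 = 2/9
d_1 = (0=4/9, 1=1/6, 2=1/6, 3=2/9)
  d_2[0] = 4/9*2/9 + 1/6*1/9 + 1/6*2/9 + 2/9*2/3 = 49/162
  d_2[1] = 4/9*2/9 + 1/6*1/3 + 1/6*2/9 + 2/9*1/9 = 35/162
  d_2[2] = 4/9*1/9 + 1/6*4/9 + 1/6*2/9 + 2/9*1/9 = 5/27
  d_2[3] = 4/9*4/9 + 1/6*1/9 + 1/6*1/3 + 2/9*1/9 = 8/27
d_2 = (0=49/162, 1=35/162, 2=5/27, 3=8/27)
  d_3[0] = 49/162*2/9 + 35/162*1/9 + 5/27*2/9 + 8/27*2/3 = 481/1458
  d_3[1] = 49/162*2/9 + 35/162*1/3 + 5/27*2/9 + 8/27*1/9 = 311/1458
  d_3[2] = 49/162*1/9 + 35/162*4/9 + 5/27*2/9 + 8/27*1/9 = 11/54
  d_3[3] = 49/162*4/9 + 35/162*1/9 + 5/27*1/3 + 8/27*1/9 = 41/162
d_3 = (0=481/1458, 1=311/1458, 2=11/54, 3=41/162)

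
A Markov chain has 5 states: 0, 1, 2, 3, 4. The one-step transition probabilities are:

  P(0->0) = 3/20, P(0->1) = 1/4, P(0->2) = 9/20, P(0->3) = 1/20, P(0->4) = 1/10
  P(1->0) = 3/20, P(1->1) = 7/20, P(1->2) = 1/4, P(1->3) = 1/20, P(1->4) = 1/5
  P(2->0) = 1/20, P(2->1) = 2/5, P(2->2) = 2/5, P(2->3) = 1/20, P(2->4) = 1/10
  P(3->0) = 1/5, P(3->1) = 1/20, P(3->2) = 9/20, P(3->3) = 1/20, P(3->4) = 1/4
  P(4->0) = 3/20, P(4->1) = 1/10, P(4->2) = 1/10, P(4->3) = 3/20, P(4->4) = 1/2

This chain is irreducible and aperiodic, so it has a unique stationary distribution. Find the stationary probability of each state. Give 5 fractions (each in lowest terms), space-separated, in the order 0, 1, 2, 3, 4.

Answer: 2936/23739 2161/7913 14231/47478 578/7913 3647/15826

Derivation:
The stationary distribution satisfies pi = pi * P, i.e.:
  pi_0 = 3/20*pi_0 + 3/20*pi_1 + 1/20*pi_2 + 1/5*pi_3 + 3/20*pi_4
  pi_1 = 1/4*pi_0 + 7/20*pi_1 + 2/5*pi_2 + 1/20*pi_3 + 1/10*pi_4
  pi_2 = 9/20*pi_0 + 1/4*pi_1 + 2/5*pi_2 + 9/20*pi_3 + 1/10*pi_4
  pi_3 = 1/20*pi_0 + 1/20*pi_1 + 1/20*pi_2 + 1/20*pi_3 + 3/20*pi_4
  pi_4 = 1/10*pi_0 + 1/5*pi_1 + 1/10*pi_2 + 1/4*pi_3 + 1/2*pi_4
with normalization: pi_0 + pi_1 + pi_2 + pi_3 + pi_4 = 1.

Using the first 4 balance equations plus normalization, the linear system A*pi = b is:
  [-17/20, 3/20, 1/20, 1/5, 3/20] . pi = 0
  [1/4, -13/20, 2/5, 1/20, 1/10] . pi = 0
  [9/20, 1/4, -3/5, 9/20, 1/10] . pi = 0
  [1/20, 1/20, 1/20, -19/20, 3/20] . pi = 0
  [1, 1, 1, 1, 1] . pi = 1

Solving yields:
  pi_0 = 2936/23739
  pi_1 = 2161/7913
  pi_2 = 14231/47478
  pi_3 = 578/7913
  pi_4 = 3647/15826

Verification (pi * P):
  2936/23739*3/20 + 2161/7913*3/20 + 14231/47478*1/20 + 578/7913*1/5 + 3647/15826*3/20 = 2936/23739 = pi_0  (ok)
  2936/23739*1/4 + 2161/7913*7/20 + 14231/47478*2/5 + 578/7913*1/20 + 3647/15826*1/10 = 2161/7913 = pi_1  (ok)
  2936/23739*9/20 + 2161/7913*1/4 + 14231/47478*2/5 + 578/7913*9/20 + 3647/15826*1/10 = 14231/47478 = pi_2  (ok)
  2936/23739*1/20 + 2161/7913*1/20 + 14231/47478*1/20 + 578/7913*1/20 + 3647/15826*3/20 = 578/7913 = pi_3  (ok)
  2936/23739*1/10 + 2161/7913*1/5 + 14231/47478*1/10 + 578/7913*1/4 + 3647/15826*1/2 = 3647/15826 = pi_4  (ok)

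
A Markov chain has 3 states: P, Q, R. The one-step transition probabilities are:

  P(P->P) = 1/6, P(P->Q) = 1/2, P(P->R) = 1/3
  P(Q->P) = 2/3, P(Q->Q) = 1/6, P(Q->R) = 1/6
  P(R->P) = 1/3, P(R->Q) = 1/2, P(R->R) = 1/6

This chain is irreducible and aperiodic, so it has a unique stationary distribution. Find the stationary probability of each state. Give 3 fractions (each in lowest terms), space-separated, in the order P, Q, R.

Answer: 11/28 3/8 13/56

Derivation:
The stationary distribution satisfies pi = pi * P, i.e.:
  pi_P = 1/6*pi_P + 2/3*pi_Q + 1/3*pi_R
  pi_Q = 1/2*pi_P + 1/6*pi_Q + 1/2*pi_R
  pi_R = 1/3*pi_P + 1/6*pi_Q + 1/6*pi_R
with normalization: pi_P + pi_Q + pi_R = 1.

Using the first 2 balance equations plus normalization, the linear system A*pi = b is:
  [-5/6, 2/3, 1/3] . pi = 0
  [1/2, -5/6, 1/2] . pi = 0
  [1, 1, 1] . pi = 1

Solving yields:
  pi_P = 11/28
  pi_Q = 3/8
  pi_R = 13/56

Verification (pi * P):
  11/28*1/6 + 3/8*2/3 + 13/56*1/3 = 11/28 = pi_P  (ok)
  11/28*1/2 + 3/8*1/6 + 13/56*1/2 = 3/8 = pi_Q  (ok)
  11/28*1/3 + 3/8*1/6 + 13/56*1/6 = 13/56 = pi_R  (ok)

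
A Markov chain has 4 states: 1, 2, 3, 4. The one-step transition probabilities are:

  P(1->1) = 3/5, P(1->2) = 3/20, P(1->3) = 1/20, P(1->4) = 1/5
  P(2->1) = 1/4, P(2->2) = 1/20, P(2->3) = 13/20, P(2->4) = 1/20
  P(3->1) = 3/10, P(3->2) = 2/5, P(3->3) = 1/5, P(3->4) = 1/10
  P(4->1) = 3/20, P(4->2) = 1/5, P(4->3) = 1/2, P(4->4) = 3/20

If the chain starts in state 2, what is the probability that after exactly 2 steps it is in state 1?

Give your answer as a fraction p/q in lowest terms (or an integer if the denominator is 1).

Computing P^2 by repeated multiplication:
P^1 =
  1: [3/5, 3/20, 1/20, 1/5]
  2: [1/4, 1/20, 13/20, 1/20]
  3: [3/10, 2/5, 1/5, 1/10]
  4: [3/20, 1/5, 1/2, 3/20]
P^2 =
  1: [177/400, 63/400, 19/80, 13/80]
  2: [73/200, 31/100, 1/5, 1/8]
  3: [71/200, 33/200, 73/200, 23/200]
  4: [5/16, 21/80, 5/16, 9/80]

(P^2)[2 -> 1] = 73/200

Answer: 73/200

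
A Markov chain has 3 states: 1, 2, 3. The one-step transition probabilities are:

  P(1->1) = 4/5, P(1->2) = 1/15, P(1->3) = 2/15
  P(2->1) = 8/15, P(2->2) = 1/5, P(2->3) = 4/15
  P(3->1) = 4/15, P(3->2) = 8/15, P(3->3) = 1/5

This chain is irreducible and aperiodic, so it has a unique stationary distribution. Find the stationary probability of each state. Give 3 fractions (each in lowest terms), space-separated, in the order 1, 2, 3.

The stationary distribution satisfies pi = pi * P, i.e.:
  pi_1 = 4/5*pi_1 + 8/15*pi_2 + 4/15*pi_3
  pi_2 = 1/15*pi_1 + 1/5*pi_2 + 8/15*pi_3
  pi_3 = 2/15*pi_1 + 4/15*pi_2 + 1/5*pi_3
with normalization: pi_1 + pi_2 + pi_3 = 1.

Using the first 2 balance equations plus normalization, the linear system A*pi = b is:
  [-1/5, 8/15, 4/15] . pi = 0
  [1/15, -4/5, 8/15] . pi = 0
  [1, 1, 1] . pi = 1

Solving yields:
  pi_1 = 2/3
  pi_2 = 1/6
  pi_3 = 1/6

Verification (pi * P):
  2/3*4/5 + 1/6*8/15 + 1/6*4/15 = 2/3 = pi_1  (ok)
  2/3*1/15 + 1/6*1/5 + 1/6*8/15 = 1/6 = pi_2  (ok)
  2/3*2/15 + 1/6*4/15 + 1/6*1/5 = 1/6 = pi_3  (ok)

Answer: 2/3 1/6 1/6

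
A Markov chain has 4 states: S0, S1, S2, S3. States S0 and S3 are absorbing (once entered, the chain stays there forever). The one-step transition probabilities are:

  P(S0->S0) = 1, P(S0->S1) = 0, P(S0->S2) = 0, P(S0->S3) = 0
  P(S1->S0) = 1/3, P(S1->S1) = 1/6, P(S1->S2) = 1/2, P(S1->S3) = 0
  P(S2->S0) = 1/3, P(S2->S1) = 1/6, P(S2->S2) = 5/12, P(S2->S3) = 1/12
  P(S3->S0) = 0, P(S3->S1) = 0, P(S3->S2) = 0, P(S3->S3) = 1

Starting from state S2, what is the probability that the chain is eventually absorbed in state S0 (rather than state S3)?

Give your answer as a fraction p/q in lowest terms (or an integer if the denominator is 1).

Answer: 24/29

Derivation:
Let a_i = P(absorbed in S0 | start in state i).
Boundary conditions: a_S0 = 1, a_S3 = 0.
For each transient state i, a_i = sum_j P(i->j) * a_j:
  a_S1 = 1/3*a_S0 + 1/6*a_S1 + 1/2*a_S2 + 0*a_S3
  a_S2 = 1/3*a_S0 + 1/6*a_S1 + 5/12*a_S2 + 1/12*a_S3

Substituting a_S0 = 1 and a_S3 = 0, rearrange to (I - Q) a = r where r[i] = P(i -> S0):
  [5/6, -1/2] . (a_S1, a_S2) = 1/3
  [-1/6, 7/12] . (a_S1, a_S2) = 1/3

Solving yields:
  a_S1 = 26/29
  a_S2 = 24/29

Starting state is S2, so the absorption probability is a_S2 = 24/29.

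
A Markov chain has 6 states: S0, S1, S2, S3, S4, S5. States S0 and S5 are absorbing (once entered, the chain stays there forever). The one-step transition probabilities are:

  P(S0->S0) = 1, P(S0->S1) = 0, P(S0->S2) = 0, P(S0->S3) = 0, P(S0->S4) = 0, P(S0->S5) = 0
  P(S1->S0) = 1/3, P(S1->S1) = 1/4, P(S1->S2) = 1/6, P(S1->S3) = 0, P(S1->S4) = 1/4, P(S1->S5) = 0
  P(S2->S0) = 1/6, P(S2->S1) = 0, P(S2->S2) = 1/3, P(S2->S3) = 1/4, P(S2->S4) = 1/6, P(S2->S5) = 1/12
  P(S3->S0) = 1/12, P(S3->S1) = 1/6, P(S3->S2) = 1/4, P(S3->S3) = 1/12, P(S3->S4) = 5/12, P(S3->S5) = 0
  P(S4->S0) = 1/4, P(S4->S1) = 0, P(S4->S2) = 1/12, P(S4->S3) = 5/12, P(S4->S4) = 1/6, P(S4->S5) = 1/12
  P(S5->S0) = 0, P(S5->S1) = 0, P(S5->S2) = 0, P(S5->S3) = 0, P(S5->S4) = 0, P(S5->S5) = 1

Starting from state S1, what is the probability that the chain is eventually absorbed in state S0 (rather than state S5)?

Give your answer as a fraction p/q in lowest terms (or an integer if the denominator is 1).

Answer: 3730/4289

Derivation:
Let a_i = P(absorbed in S0 | start in state i).
Boundary conditions: a_S0 = 1, a_S5 = 0.
For each transient state i, a_i = sum_j P(i->j) * a_j:
  a_S1 = 1/3*a_S0 + 1/4*a_S1 + 1/6*a_S2 + 0*a_S3 + 1/4*a_S4 + 0*a_S5
  a_S2 = 1/6*a_S0 + 0*a_S1 + 1/3*a_S2 + 1/4*a_S3 + 1/6*a_S4 + 1/12*a_S5
  a_S3 = 1/12*a_S0 + 1/6*a_S1 + 1/4*a_S2 + 1/12*a_S3 + 5/12*a_S4 + 0*a_S5
  a_S4 = 1/4*a_S0 + 0*a_S1 + 1/12*a_S2 + 5/12*a_S3 + 1/6*a_S4 + 1/12*a_S5

Substituting a_S0 = 1 and a_S5 = 0, rearrange to (I - Q) a = r where r[i] = P(i -> S0):
  [3/4, -1/6, 0, -1/4] . (a_S1, a_S2, a_S3, a_S4) = 1/3
  [0, 2/3, -1/4, -1/6] . (a_S1, a_S2, a_S3, a_S4) = 1/6
  [-1/6, -1/4, 11/12, -5/12] . (a_S1, a_S2, a_S3, a_S4) = 1/12
  [0, -1/12, -5/12, 5/6] . (a_S1, a_S2, a_S3, a_S4) = 1/4

Solving yields:
  a_S1 = 3730/4289
  a_S2 = 3203/4289
  a_S3 = 3458/4289
  a_S4 = 3336/4289

Starting state is S1, so the absorption probability is a_S1 = 3730/4289.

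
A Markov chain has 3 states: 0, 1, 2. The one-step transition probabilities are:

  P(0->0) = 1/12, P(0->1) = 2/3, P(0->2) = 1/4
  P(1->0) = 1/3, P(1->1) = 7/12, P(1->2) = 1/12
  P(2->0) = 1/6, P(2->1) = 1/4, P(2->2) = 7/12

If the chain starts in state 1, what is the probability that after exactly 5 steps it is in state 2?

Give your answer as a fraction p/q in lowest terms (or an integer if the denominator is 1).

Answer: 14809/62208

Derivation:
Computing P^5 by repeated multiplication:
P^1 =
  0: [1/12, 2/3, 1/4]
  1: [1/3, 7/12, 1/12]
  2: [1/6, 1/4, 7/12]
P^2 =
  0: [13/48, 73/144, 2/9]
  1: [17/72, 7/12, 13/72]
  2: [7/36, 29/72, 29/72]
P^3 =
  0: [395/1728, 919/1728, 23/96]
  1: [211/864, 469/864, 23/108]
  2: [47/216, 67/144, 137/432]
P^4 =
  0: [1633/6912, 10835/20736, 2501/10368]
  1: [2455/10368, 1841/3456, 1195/5184]
  2: [293/1296, 1285/2592, 721/2592]
P^5 =
  0: [58243/248832, 130043/248832, 10091/41472]
  1: [29327/124416, 65471/124416, 14809/62208]
  2: [56/243, 2641/5184, 4045/15552]

(P^5)[1 -> 2] = 14809/62208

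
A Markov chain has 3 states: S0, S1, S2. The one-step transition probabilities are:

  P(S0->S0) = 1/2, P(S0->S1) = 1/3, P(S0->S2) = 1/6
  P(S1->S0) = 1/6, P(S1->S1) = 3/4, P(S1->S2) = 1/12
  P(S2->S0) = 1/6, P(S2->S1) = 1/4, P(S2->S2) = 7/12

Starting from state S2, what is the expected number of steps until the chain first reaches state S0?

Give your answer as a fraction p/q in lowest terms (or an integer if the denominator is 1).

Answer: 6

Derivation:
Let h_i = expected steps to first reach S0 from state i.
Boundary: h_S0 = 0.
First-step equations for the other states:
  h_S1 = 1 + 1/6*h_S0 + 3/4*h_S1 + 1/12*h_S2
  h_S2 = 1 + 1/6*h_S0 + 1/4*h_S1 + 7/12*h_S2

Substituting h_S0 = 0 and rearranging gives the linear system (I - Q) h = 1:
  [1/4, -1/12] . (h_S1, h_S2) = 1
  [-1/4, 5/12] . (h_S1, h_S2) = 1

Solving yields:
  h_S1 = 6
  h_S2 = 6

Starting state is S2, so the expected hitting time is h_S2 = 6.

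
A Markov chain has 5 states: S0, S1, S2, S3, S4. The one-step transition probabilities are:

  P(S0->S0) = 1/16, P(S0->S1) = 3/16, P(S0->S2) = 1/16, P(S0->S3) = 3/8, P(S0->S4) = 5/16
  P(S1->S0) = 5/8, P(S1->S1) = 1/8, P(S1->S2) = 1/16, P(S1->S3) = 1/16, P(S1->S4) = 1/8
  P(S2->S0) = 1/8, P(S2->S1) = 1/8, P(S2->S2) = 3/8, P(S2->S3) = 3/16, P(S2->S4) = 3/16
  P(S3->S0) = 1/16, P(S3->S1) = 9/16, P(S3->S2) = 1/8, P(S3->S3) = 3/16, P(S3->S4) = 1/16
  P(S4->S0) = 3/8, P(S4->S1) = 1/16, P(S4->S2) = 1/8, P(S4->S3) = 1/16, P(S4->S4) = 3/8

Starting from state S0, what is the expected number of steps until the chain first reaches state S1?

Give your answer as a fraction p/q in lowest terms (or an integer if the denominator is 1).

Let h_i = expected steps to first reach S1 from state i.
Boundary: h_S1 = 0.
First-step equations for the other states:
  h_S0 = 1 + 1/16*h_S0 + 3/16*h_S1 + 1/16*h_S2 + 3/8*h_S3 + 5/16*h_S4
  h_S2 = 1 + 1/8*h_S0 + 1/8*h_S1 + 3/8*h_S2 + 3/16*h_S3 + 3/16*h_S4
  h_S3 = 1 + 1/16*h_S0 + 9/16*h_S1 + 1/8*h_S2 + 3/16*h_S3 + 1/16*h_S4
  h_S4 = 1 + 3/8*h_S0 + 1/16*h_S1 + 1/8*h_S2 + 1/16*h_S3 + 3/8*h_S4

Substituting h_S1 = 0 and rearranging gives the linear system (I - Q) h = 1:
  [15/16, -1/16, -3/8, -5/16] . (h_S0, h_S2, h_S3, h_S4) = 1
  [-1/8, 5/8, -3/16, -3/16] . (h_S0, h_S2, h_S3, h_S4) = 1
  [-1/16, -1/8, 13/16, -1/16] . (h_S0, h_S2, h_S3, h_S4) = 1
  [-3/8, -1/8, -1/16, 5/8] . (h_S0, h_S2, h_S3, h_S4) = 1

Solving yields:
  h_S0 = 15872/3691
  h_S2 = 18128/3691
  h_S3 = 10096/3691
  h_S4 = 20064/3691

Starting state is S0, so the expected hitting time is h_S0 = 15872/3691.

Answer: 15872/3691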